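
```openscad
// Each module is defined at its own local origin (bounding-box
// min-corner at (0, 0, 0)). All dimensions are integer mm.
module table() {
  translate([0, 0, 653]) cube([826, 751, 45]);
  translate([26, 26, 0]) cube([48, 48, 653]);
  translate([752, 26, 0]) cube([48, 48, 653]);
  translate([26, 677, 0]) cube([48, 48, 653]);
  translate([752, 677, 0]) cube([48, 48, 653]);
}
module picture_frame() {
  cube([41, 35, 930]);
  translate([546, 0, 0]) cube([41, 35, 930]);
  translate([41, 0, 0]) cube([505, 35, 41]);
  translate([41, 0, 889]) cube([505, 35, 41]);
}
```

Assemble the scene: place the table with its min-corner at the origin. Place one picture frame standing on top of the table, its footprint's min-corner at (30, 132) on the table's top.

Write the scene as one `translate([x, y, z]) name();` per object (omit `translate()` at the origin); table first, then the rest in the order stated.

table();
translate([30, 132, 698]) picture_frame();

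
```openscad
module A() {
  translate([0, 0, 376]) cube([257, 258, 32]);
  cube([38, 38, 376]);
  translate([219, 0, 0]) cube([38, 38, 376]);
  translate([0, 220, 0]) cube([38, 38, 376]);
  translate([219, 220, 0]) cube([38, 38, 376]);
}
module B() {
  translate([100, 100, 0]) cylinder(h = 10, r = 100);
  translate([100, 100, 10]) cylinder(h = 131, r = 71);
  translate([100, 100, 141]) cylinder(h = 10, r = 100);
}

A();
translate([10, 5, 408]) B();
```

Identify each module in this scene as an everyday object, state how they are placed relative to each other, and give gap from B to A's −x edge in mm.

A is a stool. B is a spool. The spool is on top of the stool. The gap from the spool to the stool's −x edge is 10 mm.

The spool's min-x is at 10; the stool's min-x is 0; gap = 10 mm.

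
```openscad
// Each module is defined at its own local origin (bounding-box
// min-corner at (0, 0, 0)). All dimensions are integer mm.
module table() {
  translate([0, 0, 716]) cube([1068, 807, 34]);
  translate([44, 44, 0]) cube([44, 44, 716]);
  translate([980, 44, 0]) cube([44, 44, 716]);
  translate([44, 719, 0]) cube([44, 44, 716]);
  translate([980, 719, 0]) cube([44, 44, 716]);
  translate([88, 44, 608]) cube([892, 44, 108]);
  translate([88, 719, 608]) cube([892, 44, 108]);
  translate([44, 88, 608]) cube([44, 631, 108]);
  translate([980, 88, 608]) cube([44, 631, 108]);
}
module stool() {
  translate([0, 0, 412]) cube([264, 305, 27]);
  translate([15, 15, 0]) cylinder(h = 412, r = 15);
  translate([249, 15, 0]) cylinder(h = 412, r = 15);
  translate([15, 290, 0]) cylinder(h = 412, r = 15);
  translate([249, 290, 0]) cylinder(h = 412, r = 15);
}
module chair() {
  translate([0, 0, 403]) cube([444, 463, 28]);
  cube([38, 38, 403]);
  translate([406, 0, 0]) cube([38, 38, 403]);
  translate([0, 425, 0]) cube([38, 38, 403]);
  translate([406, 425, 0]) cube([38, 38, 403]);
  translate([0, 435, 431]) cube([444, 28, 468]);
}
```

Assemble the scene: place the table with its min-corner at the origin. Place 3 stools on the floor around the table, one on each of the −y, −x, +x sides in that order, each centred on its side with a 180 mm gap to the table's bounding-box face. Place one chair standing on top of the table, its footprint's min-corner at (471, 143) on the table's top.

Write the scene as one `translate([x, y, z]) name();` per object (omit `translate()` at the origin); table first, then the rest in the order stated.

table();
translate([402, -485, 0]) stool();
translate([-444, 251, 0]) stool();
translate([1248, 251, 0]) stool();
translate([471, 143, 750]) chair();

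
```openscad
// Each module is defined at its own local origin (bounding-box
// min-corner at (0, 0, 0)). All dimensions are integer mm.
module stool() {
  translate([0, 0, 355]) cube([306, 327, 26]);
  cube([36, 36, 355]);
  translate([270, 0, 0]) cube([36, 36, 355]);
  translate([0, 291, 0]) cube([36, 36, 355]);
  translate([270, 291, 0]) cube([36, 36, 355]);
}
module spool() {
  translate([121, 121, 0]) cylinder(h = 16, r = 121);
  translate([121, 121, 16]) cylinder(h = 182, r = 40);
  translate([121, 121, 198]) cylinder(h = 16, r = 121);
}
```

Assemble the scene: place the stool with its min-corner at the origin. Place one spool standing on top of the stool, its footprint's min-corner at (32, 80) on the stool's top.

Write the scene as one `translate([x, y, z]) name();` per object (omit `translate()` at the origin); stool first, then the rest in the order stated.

stool();
translate([32, 80, 381]) spool();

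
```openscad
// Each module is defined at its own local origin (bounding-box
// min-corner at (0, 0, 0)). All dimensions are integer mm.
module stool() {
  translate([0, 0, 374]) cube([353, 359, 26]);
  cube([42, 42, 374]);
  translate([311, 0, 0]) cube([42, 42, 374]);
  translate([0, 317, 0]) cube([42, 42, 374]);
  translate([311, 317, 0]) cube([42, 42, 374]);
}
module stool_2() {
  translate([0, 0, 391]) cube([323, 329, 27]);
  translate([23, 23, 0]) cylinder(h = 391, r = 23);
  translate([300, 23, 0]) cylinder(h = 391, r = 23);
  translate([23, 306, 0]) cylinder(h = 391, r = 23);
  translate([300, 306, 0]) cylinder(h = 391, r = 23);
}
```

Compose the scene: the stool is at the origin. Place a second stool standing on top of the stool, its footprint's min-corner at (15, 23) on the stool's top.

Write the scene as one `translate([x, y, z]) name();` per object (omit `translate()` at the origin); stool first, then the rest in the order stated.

stool();
translate([15, 23, 400]) stool_2();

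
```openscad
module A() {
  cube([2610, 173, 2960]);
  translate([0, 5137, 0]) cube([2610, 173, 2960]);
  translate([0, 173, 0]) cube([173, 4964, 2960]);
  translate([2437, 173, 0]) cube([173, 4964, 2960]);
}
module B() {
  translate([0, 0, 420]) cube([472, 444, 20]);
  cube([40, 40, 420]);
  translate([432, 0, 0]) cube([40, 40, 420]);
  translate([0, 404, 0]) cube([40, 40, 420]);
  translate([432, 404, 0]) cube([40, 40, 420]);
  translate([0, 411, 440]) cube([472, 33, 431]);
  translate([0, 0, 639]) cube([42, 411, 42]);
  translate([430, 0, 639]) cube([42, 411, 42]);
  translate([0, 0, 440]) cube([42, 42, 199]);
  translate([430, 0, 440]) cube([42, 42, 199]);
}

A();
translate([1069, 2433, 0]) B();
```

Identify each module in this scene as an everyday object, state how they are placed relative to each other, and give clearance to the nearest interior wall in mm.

A is a house frame. B is a chair. The chair sits inside the house frame, centred. The clearance to the nearest interior wall is 896 mm.

Clearances: x = 896, y = 2260; minimum 896 mm.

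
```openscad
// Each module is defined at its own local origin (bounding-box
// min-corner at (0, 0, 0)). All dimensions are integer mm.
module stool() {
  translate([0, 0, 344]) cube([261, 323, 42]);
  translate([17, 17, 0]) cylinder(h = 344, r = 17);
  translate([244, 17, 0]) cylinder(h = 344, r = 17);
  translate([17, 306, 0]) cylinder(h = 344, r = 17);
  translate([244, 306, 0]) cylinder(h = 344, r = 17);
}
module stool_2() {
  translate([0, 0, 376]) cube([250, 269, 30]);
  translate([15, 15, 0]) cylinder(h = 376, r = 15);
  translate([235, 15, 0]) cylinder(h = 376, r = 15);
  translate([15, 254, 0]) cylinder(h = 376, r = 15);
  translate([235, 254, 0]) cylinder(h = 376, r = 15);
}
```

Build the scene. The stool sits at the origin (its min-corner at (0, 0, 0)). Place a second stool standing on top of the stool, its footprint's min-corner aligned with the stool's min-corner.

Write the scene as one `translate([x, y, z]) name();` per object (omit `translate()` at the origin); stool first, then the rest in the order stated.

stool();
translate([0, 0, 386]) stool_2();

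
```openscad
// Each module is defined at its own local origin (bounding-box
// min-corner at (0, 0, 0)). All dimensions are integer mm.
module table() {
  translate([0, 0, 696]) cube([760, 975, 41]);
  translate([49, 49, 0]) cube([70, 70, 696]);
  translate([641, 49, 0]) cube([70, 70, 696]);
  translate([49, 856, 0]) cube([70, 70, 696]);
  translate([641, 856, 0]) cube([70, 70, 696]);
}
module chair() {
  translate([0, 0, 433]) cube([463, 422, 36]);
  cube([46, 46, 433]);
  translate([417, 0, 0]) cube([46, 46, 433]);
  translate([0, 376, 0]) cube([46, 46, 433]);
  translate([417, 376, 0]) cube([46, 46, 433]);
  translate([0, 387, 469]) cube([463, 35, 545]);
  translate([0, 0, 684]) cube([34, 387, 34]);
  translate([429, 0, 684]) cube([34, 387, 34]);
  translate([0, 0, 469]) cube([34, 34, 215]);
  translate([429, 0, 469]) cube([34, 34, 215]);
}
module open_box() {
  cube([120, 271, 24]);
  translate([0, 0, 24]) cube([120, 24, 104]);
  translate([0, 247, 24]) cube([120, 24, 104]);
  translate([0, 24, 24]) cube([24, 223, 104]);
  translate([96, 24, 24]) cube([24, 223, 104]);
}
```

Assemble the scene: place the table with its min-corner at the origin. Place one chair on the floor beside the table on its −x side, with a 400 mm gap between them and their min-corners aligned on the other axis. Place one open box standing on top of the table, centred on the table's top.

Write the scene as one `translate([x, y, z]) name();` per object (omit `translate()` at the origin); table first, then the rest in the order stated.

table();
translate([-863, 0, 0]) chair();
translate([320, 352, 737]) open_box();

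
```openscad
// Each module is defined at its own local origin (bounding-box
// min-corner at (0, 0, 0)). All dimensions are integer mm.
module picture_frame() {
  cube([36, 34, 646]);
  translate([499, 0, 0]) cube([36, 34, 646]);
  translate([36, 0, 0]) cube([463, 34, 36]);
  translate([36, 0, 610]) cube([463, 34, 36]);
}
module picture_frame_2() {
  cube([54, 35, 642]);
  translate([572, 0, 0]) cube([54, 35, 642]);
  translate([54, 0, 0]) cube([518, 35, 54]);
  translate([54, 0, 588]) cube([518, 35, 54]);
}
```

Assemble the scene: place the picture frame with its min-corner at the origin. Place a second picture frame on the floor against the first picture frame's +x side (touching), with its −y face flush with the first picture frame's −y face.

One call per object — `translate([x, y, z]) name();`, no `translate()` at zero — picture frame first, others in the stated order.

picture_frame();
translate([535, 0, 0]) picture_frame_2();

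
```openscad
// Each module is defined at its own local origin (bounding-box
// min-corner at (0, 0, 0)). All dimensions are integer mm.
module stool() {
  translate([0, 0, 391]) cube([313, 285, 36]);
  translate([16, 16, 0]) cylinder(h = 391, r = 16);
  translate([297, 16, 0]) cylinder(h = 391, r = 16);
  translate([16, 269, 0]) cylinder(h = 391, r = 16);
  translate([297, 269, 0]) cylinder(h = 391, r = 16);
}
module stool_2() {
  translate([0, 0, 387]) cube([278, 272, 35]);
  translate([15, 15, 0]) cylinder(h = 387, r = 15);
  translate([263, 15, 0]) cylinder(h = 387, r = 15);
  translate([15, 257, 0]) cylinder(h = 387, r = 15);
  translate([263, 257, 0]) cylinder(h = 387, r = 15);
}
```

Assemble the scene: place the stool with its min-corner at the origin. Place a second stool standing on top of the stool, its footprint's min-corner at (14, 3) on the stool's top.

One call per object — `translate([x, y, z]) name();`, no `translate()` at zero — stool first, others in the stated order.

stool();
translate([14, 3, 427]) stool_2();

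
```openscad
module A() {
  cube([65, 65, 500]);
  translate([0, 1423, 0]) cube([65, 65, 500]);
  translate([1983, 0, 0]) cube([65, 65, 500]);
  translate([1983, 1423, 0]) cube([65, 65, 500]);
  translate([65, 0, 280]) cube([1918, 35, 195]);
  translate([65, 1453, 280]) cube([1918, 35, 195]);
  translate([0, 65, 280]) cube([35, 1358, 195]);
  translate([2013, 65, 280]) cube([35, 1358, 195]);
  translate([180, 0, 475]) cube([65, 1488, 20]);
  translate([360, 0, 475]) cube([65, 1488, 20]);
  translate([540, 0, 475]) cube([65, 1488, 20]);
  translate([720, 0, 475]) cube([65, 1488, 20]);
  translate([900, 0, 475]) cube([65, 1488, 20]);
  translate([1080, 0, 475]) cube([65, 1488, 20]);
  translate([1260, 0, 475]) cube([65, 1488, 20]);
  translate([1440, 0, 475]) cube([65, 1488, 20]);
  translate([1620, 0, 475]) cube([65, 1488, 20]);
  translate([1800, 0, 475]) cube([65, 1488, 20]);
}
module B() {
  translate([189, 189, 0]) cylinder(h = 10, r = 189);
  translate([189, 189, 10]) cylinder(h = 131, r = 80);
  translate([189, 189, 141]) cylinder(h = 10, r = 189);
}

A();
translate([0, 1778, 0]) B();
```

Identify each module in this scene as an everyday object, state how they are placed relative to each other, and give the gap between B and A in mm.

The spool's nearest face is 290 mm from the bed frame's +y face.

A is a bed frame. B is a spool. The spool is on the floor beside the bed frame on its +y side. The gap between the spool and the bed frame is 290 mm.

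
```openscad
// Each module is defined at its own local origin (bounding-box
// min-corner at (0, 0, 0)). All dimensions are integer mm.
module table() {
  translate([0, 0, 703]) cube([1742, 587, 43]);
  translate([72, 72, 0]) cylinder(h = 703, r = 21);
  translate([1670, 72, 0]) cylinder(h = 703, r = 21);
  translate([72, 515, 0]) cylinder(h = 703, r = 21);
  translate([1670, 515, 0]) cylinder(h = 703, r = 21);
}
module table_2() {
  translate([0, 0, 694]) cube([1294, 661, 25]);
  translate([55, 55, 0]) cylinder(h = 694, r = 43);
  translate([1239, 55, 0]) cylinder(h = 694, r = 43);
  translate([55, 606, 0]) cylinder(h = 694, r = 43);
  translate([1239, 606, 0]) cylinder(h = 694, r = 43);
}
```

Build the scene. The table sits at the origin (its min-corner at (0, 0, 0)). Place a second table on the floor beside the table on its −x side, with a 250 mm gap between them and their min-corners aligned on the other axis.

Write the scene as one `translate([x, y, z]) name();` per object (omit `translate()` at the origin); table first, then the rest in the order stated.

table();
translate([-1544, 0, 0]) table_2();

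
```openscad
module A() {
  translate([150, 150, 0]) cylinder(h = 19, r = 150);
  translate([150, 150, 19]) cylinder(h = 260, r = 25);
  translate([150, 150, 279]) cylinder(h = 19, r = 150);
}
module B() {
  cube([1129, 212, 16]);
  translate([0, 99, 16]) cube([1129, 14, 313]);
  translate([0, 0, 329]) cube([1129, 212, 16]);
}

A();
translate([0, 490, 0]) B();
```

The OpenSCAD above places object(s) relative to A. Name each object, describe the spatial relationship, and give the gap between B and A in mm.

The I-beam's nearest face is 190 mm from the spool's +y face.

A is a spool. B is an I-beam. The I-beam is on the floor beside the spool on its +y side. The gap between the I-beam and the spool is 190 mm.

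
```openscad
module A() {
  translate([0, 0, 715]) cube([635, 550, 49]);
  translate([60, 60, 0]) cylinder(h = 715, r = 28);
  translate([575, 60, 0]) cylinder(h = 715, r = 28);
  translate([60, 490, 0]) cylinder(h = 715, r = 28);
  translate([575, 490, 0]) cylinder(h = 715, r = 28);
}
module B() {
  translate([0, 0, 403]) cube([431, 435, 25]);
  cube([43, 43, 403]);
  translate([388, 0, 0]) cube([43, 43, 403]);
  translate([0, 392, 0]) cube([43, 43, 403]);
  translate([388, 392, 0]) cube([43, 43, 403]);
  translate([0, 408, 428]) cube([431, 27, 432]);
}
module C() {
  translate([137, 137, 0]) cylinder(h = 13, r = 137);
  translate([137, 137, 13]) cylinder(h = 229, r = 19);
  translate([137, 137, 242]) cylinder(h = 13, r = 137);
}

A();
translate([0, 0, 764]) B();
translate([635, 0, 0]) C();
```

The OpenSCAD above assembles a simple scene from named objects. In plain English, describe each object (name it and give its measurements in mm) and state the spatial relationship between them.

A is a table: top 635 mm (x) × 550 mm (y), 49 mm thick, upper face at z = 764 mm, on four round legs of 56 mm diameter, each leg's bounding box inset 32 mm from the nearest pair of top edges, running from z = 0 to the bottom of the top.

B is a chair: 431×435 mm seat, 25 mm thick, top at z = 428 mm, on four 43 mm square corner legs flush with the seat edges. A 27 mm thick backrest slab spans the full seat width, extending 432 mm above the seat top, its back face flush with the seat's +y edge.

C is a spool: two coaxial disc flanges of radius 137 mm and thickness 13 mm, joined by a core cylinder of radius 19 mm and height 229 mm. The lower flange rests on z = 0 and the three cylinders share a vertical axis.

The chair is on top of the table. The spool is against the table's +x side, with their −y faces flush.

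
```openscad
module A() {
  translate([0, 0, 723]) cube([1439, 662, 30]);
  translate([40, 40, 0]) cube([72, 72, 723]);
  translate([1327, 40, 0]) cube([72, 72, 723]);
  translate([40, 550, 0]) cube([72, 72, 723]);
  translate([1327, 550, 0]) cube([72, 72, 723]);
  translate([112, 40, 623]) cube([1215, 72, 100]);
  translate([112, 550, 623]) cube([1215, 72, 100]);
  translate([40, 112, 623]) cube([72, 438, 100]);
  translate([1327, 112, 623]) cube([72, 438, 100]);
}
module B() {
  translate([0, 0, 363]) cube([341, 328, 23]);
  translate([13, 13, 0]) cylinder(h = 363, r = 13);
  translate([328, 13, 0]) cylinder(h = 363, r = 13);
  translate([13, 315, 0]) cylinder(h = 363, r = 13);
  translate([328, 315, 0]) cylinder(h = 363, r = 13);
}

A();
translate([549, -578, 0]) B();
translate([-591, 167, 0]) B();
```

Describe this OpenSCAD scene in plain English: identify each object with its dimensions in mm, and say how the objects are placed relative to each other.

A is a table: top 1439 mm (x) × 662 mm (y), 30 mm thick, upper face at z = 753 mm, on four 72×72 mm square legs, each inset 40 mm from the nearest pair of top edges, running from z = 0 to the bottom of the top. Four apron rails, 72 mm thick and 100 mm tall, run between adjacent legs with their top edges flush with the underside of the top and their outer faces flush with the legs' outer faces.

B is a simple wooden stool: a rectangular seat 341 mm (x) by 328 mm (y), 23 mm thick, top face at z = 386 mm, on four round legs, each 26 mm in diameter. The legs rest on z = 0, each leg's axis is inset half a diameter from the nearest pair of seat edges (so the leg's bounding box is flush with the corner).

Two stools sit around the table at the −y, −x sides.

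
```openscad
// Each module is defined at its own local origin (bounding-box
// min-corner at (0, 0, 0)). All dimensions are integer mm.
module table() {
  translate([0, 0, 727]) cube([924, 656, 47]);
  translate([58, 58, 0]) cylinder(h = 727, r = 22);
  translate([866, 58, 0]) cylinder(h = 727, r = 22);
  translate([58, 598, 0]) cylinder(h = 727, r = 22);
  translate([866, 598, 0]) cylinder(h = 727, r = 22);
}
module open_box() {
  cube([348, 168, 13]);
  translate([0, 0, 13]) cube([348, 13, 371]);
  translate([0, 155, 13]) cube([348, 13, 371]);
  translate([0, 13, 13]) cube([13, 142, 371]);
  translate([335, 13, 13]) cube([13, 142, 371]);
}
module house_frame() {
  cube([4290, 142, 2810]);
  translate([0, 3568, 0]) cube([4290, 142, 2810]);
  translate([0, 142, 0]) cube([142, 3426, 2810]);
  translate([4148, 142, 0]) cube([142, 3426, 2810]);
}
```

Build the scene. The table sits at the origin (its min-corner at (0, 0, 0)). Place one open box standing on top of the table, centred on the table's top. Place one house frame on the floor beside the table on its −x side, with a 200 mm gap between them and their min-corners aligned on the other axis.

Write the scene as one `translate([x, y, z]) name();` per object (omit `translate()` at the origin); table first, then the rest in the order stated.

table();
translate([288, 244, 774]) open_box();
translate([-4490, 0, 0]) house_frame();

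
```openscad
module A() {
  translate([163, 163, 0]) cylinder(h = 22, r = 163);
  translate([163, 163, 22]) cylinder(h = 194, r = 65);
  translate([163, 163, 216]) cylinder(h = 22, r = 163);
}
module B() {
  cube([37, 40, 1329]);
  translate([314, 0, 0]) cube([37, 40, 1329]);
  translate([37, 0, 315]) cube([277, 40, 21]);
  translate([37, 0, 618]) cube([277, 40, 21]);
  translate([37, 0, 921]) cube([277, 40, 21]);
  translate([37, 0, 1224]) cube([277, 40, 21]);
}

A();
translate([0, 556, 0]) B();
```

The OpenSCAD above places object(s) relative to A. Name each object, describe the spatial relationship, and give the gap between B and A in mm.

The ladder's nearest face is 230 mm from the spool's +y face.

A is a spool. B is a ladder. The ladder is on the floor beside the spool on its +y side. The gap between the ladder and the spool is 230 mm.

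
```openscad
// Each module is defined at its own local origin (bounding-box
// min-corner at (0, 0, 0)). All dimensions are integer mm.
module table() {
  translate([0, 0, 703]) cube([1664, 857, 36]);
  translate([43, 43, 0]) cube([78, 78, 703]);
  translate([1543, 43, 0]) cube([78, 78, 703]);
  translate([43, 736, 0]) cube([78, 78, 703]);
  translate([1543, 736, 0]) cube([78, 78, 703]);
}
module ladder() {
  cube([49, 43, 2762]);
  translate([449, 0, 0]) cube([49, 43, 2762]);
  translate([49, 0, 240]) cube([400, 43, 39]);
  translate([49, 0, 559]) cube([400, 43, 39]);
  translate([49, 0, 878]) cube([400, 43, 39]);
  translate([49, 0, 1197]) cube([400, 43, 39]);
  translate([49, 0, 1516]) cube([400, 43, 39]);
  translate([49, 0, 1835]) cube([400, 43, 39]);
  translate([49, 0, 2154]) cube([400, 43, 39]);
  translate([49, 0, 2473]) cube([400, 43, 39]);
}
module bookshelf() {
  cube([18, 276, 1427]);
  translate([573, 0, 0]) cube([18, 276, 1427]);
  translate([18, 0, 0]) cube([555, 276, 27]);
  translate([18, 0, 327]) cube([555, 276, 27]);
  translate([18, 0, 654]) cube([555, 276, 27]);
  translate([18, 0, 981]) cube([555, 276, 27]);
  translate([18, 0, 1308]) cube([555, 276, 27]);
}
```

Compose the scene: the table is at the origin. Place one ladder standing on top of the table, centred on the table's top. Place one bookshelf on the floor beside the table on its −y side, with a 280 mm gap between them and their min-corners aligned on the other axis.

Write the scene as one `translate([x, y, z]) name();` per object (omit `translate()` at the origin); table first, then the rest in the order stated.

table();
translate([583, 407, 739]) ladder();
translate([0, -556, 0]) bookshelf();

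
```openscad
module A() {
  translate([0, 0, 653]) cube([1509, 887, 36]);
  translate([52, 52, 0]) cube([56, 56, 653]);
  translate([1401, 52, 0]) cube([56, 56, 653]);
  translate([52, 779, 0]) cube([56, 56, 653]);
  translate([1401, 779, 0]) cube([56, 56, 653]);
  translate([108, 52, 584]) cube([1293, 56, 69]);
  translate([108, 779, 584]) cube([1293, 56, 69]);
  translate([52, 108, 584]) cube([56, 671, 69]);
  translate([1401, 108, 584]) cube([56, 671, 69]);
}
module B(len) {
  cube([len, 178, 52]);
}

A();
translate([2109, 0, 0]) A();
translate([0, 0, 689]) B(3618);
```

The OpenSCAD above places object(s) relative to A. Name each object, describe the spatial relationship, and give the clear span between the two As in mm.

A is a table. B is a beam. A beam spans the tops of two tables. The clear span between the two tables is 600 mm.

Second table starts at x = 2109; first ends at x = 1509; clear span = 2109 − 1509 = 600 mm.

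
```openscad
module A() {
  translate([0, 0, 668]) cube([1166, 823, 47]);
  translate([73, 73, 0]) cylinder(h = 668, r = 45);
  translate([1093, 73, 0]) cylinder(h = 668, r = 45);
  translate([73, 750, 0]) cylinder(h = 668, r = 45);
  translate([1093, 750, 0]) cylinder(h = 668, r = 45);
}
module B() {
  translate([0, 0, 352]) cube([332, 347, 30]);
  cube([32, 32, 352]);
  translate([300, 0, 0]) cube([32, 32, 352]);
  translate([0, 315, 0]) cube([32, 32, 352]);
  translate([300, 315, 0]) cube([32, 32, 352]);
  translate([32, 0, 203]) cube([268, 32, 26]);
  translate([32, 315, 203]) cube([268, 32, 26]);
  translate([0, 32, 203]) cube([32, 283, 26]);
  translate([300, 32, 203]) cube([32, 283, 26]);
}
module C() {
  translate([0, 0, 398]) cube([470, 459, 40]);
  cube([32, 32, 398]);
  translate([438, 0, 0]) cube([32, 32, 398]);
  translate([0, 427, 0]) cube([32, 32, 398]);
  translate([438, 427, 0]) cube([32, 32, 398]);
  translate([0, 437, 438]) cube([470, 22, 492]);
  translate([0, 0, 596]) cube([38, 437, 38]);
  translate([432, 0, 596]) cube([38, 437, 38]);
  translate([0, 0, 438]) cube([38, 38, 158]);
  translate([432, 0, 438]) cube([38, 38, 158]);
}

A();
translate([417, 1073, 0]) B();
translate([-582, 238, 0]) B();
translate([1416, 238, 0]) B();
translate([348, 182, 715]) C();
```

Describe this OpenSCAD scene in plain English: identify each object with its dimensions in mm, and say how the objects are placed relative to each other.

A is a table with a 1166×823 mm rectangular top, 47 mm thick, top surface at z = 715 mm, supported by four round legs of 90 mm diameter, each leg's bounding box inset 28 mm from the nearest pair of top edges, running from the floor.

B is a four-legged stool. The seat is 332×347 mm, 30 mm thick, top at z = 382 mm. It stands on four square legs, each 32×32 mm in cross-section, from z = 0 to the seat underside, each flush with a corner of the seat. Four stretchers, 32 mm wide and 26 mm tall, connect adjacent legs with their undersides at z = 203 mm, each running between the inner faces of the legs it joins and aligned with the legs' outer faces on the other axis.

C is a chair. The seat is a 470×459×40 mm slab with its top at z = 438 mm, on four 32×32 mm corner legs (flush with the seat edges, standing on z = 0). A flat backrest 22 mm thick, 492 mm tall, spans the full seat width and rises from the seat top along its +y edge, rear face flush with the rear of the seat. Two armrests of 38×38 mm section run along each side from the seat's front edge to the front of the backrest, top faces 196 mm above the seat top and outer faces flush with the seat's x-edges; a 38×38 mm post under the front of each armrest stands on the seat at the front corner.

Three stools sit around the table at the +y, −x, +x sides. The chair is on top of the table, centred.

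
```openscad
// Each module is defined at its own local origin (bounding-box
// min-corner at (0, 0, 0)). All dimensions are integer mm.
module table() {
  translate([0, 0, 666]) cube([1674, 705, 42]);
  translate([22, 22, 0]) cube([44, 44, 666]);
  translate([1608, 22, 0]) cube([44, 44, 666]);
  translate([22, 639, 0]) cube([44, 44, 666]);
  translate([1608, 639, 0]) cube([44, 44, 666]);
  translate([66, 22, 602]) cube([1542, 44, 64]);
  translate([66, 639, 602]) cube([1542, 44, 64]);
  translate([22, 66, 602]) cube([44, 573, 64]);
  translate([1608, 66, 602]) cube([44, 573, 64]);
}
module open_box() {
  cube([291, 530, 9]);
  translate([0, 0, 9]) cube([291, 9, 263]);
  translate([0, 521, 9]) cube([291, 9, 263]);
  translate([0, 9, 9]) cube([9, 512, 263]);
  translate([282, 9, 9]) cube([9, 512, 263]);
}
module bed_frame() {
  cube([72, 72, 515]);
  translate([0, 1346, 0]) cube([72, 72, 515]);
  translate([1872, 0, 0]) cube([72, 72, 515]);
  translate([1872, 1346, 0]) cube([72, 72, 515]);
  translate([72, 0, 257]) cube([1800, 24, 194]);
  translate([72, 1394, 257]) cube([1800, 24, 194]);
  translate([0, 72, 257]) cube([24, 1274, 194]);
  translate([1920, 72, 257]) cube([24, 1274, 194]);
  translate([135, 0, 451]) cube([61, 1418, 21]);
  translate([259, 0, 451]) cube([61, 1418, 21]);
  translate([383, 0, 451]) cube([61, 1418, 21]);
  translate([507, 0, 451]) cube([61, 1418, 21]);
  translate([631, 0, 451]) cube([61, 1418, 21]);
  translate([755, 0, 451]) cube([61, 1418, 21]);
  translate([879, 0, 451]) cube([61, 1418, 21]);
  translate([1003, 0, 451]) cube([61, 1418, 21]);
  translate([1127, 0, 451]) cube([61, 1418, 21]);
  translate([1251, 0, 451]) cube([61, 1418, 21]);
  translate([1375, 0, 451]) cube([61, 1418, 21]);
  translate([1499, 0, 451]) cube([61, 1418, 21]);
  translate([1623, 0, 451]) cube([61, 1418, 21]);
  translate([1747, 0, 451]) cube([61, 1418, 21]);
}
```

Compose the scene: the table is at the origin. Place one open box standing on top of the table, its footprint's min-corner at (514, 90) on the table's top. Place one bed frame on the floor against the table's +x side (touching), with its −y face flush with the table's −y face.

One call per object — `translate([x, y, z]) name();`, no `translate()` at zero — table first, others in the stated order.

table();
translate([514, 90, 708]) open_box();
translate([1674, 0, 0]) bed_frame();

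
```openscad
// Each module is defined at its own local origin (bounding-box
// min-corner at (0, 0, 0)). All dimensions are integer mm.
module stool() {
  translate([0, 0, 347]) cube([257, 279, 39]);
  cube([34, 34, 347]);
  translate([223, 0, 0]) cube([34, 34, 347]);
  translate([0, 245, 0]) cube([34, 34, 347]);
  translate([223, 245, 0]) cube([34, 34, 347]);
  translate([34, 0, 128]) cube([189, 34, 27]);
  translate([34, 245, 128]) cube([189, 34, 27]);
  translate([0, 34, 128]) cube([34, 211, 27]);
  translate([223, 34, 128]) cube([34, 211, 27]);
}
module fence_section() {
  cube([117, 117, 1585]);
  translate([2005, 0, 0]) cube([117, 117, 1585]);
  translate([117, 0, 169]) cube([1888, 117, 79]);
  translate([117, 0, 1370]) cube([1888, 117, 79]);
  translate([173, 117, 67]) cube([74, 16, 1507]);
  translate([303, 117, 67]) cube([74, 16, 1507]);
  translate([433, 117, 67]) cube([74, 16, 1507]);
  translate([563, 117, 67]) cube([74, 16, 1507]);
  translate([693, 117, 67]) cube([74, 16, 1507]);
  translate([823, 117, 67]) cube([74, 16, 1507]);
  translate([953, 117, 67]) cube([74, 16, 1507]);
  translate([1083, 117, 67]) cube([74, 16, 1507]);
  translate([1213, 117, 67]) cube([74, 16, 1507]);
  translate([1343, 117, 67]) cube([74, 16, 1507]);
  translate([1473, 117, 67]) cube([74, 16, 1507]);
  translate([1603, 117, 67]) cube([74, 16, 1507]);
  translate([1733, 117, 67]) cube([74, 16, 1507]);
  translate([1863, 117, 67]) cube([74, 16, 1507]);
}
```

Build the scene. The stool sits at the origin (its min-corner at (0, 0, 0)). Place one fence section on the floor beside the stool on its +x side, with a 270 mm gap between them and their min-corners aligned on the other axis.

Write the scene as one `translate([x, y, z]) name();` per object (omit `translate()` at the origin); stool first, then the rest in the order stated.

stool();
translate([527, 0, 0]) fence_section();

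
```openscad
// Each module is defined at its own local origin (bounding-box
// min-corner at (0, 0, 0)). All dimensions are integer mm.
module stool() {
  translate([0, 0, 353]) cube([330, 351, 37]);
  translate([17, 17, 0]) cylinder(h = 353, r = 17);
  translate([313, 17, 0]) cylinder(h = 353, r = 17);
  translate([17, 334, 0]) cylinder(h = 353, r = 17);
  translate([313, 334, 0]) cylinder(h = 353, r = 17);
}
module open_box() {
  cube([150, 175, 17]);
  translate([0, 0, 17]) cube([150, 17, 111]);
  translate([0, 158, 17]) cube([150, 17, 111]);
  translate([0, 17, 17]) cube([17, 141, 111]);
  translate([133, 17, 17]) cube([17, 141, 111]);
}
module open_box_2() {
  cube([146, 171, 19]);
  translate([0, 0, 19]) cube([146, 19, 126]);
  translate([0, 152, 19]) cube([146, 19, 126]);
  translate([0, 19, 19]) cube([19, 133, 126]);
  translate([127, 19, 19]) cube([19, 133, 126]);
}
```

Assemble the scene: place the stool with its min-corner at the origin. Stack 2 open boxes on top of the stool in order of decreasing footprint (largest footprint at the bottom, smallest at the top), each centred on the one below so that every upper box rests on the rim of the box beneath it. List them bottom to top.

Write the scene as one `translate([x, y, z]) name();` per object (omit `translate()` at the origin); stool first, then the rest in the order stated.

stool();
translate([90, 88, 390]) open_box();
translate([92, 90, 518]) open_box_2();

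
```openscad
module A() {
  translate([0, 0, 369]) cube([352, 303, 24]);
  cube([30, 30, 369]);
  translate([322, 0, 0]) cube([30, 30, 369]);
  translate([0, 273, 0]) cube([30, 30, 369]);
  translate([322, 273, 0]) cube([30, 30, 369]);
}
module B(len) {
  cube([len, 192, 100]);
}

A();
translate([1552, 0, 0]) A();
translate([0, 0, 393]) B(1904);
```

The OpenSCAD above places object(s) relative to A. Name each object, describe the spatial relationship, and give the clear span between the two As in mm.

A is a stool. B is a beam. A beam spans the tops of two stools. The clear span between the two stools is 1200 mm.

Second stool starts at x = 1552; first ends at x = 352; clear span = 1552 − 352 = 1200 mm.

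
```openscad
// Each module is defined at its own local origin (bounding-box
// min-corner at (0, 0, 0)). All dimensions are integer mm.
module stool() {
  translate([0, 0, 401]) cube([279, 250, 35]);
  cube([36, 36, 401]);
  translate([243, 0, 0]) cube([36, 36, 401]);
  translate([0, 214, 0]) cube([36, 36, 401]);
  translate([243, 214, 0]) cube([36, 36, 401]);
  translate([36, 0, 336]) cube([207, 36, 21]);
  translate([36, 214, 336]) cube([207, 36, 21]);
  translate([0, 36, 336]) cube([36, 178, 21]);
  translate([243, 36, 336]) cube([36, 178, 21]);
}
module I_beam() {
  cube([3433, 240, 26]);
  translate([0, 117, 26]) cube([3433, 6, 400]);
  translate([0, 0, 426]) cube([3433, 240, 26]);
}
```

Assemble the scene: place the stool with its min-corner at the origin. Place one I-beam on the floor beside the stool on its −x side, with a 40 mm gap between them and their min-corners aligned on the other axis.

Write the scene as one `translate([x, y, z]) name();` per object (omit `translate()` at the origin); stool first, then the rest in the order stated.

stool();
translate([-3473, 0, 0]) I_beam();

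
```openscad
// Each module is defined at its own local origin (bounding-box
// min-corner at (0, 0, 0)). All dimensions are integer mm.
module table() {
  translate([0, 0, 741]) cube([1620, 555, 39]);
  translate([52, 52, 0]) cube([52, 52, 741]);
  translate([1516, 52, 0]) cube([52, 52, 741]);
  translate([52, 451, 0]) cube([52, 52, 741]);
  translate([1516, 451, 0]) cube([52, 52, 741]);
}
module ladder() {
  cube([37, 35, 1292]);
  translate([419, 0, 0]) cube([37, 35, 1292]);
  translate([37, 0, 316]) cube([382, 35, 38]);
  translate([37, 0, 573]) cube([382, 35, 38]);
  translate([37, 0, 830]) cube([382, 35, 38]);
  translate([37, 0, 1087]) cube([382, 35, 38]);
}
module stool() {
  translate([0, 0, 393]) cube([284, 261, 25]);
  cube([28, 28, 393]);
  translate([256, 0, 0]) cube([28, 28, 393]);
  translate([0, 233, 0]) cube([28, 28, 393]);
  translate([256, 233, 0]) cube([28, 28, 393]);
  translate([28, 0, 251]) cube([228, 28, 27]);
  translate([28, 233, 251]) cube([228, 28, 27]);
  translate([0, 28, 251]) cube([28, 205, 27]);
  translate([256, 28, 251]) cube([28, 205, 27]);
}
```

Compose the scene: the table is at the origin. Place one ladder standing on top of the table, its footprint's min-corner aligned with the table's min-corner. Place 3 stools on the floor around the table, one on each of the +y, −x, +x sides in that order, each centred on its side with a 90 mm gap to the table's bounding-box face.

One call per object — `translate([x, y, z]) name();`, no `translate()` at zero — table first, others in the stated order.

table();
translate([0, 0, 780]) ladder();
translate([668, 645, 0]) stool();
translate([-374, 147, 0]) stool();
translate([1710, 147, 0]) stool();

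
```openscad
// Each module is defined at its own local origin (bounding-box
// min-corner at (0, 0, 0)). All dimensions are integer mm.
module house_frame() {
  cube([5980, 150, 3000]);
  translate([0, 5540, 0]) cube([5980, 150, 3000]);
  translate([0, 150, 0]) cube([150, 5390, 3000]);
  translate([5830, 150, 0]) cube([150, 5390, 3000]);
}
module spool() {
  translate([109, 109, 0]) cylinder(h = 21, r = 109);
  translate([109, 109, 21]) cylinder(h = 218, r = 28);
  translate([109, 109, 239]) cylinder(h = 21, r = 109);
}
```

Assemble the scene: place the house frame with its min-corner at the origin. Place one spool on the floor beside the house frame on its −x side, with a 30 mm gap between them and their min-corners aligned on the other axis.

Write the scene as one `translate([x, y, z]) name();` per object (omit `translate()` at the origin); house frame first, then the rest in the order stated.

house_frame();
translate([-248, 0, 0]) spool();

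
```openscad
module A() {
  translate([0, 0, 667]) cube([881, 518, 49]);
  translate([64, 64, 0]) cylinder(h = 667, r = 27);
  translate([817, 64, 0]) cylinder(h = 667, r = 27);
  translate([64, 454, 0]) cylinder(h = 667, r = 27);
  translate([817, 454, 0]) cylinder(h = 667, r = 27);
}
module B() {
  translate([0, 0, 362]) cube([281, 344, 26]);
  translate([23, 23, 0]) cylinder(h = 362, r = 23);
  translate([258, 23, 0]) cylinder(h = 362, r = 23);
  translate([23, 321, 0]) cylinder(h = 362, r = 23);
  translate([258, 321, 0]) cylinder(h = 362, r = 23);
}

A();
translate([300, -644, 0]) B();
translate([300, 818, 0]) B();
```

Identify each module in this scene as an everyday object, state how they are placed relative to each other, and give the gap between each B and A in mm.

A is a table. B is a stool. Two stools sit around the table at the −y, +y sides. The gap between each stool and the table is 300 mm.

Each stool's nearest face is 300 mm from the table's bounding box.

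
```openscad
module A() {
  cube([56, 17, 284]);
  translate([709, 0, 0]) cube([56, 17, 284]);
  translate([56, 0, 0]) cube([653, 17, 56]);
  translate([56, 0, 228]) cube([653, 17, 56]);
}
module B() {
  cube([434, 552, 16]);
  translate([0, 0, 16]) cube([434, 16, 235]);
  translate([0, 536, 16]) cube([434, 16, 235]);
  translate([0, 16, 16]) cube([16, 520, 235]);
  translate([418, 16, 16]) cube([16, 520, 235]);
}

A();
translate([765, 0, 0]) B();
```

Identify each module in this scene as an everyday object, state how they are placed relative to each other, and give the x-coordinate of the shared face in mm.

A is a picture frame. B is an open box. The open box is against the picture frame's +x side, with their −y faces flush. The x-coordinate of the shared face is 765 mm.

The picture frame's +x face and the open box's −x face are both at x = 765 mm.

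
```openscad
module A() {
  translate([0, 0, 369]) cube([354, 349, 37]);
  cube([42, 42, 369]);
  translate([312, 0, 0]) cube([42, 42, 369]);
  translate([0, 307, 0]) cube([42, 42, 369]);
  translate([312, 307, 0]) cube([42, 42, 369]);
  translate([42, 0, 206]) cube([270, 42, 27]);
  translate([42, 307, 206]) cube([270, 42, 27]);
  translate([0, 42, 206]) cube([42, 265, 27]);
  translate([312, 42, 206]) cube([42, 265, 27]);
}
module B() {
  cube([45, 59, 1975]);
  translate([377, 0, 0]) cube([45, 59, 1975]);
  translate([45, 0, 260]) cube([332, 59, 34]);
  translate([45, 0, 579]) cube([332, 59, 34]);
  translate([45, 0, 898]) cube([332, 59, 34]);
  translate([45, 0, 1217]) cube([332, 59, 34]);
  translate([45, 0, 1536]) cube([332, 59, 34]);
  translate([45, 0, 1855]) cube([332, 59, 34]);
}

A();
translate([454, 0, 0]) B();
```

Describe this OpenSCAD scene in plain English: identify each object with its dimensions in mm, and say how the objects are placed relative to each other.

A is a four-legged stool. The seat is a 354×349×37 mm slab whose top surface is at z = 406 mm; four square legs, each 42×42 mm in cross-section, run from the floor (z = 0) to the underside of the seat, each flush with a corner of the seat. Four stretchers, 42 mm wide and 27 mm tall, connect adjacent legs with their undersides at z = 206 mm, each running between the inner faces of the legs it joins and aligned with the legs' outer faces on the other axis.

B is a wooden ladder with two side rails of 45×59 mm section and 1975 mm height, set 422 mm apart overall. Between them run 6 rectangular rungs (59 mm deep, 34 mm thick), front faces flush with the rails' −y face. The bottom of the first rung is 260 mm above the floor and each subsequent rung is 319 mm higher than the one below.

The ladder is on the floor beside the stool on its +x side.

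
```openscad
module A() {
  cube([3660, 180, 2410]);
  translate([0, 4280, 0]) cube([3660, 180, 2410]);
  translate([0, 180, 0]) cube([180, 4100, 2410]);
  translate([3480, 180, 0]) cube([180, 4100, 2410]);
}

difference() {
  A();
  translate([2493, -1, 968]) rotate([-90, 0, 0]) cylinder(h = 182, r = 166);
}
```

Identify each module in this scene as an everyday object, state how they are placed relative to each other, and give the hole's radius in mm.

The subtracted cylinder has r = 166 mm.

A is a house frame. The house frame has a circular hole through its front wall. The hole's radius is 166 mm.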